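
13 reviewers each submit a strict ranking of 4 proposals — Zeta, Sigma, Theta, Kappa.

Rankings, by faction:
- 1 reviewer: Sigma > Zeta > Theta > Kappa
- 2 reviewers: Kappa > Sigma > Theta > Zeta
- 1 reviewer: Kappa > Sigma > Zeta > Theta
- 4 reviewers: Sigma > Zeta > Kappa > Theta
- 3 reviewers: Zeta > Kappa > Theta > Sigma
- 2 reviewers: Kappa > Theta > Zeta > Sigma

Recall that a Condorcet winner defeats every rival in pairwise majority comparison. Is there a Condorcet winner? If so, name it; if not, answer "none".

none

Pairwise majorities:
Zeta vs Sigma: Zeta is ranked higher on 3+2 = 5 ballots, Sigma on 8. Sigma wins 8–5.
Zeta vs Theta: 9 to 4, Zeta.
Zeta vs Kappa: 1+4+3 = 8 for Zeta, 5 for Kappa — Zeta by 8–5.
Sigma vs Theta: Sigma preferred on 1+2+1+4 = 8 ballots; Sigma wins 8–5.
Sigma vs Kappa: Sigma preferred on 1+4 = 5 ballots; Kappa wins 8–5.
Theta vs Kappa: 1 for Theta, 12 for Kappa — Kappa by 12–1.
No project is unbeaten: Zeta loses to Sigma; Sigma loses to Kappa; Theta loses to Zeta; Kappa loses to Zeta. In particular Zeta → Kappa → Sigma → Zeta is a majority cycle — no Condorcet winner exists.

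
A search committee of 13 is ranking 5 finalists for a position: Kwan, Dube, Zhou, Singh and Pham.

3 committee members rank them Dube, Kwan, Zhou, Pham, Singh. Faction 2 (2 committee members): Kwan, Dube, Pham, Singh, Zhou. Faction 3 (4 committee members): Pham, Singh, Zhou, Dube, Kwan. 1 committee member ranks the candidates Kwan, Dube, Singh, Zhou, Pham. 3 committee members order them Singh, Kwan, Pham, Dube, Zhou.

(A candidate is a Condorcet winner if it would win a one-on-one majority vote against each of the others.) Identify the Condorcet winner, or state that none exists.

Check each pair by majority over 13 ballots:
Kwan–Dube: Dube 7–6.
Kwan vs Zhou: Kwan, 9–4.
Kwan vs Singh: 6 to 7, Singh.
Kwan vs Pham: Kwan, 9–4.
Dube vs Zhou: Dube is ranked higher on 3+2+1+3 = 9 ballots, Zhou on 4. Dube wins 9–4.
Dube–Singh: Singh 7–6.
Dube–Pham: Pham 7–6.
Zhou vs Singh: Zhou is ranked higher on 3 ballots, Singh on 10. Singh wins 10–3.
Zhou vs Pham: Zhou preferred on 3+1 = 4 ballots; Pham wins 9–4.
Singh vs Pham: Pham, 9–4.
Every candidate loses at least once (Kwan loses to Dube; Dube loses to Singh; Zhou loses to Kwan; Singh loses to Pham; Pham loses to Kwan). The majority relation contains the cycle Kwan → Pham → Dube → Kwan, so there is no Condorcet winner.

none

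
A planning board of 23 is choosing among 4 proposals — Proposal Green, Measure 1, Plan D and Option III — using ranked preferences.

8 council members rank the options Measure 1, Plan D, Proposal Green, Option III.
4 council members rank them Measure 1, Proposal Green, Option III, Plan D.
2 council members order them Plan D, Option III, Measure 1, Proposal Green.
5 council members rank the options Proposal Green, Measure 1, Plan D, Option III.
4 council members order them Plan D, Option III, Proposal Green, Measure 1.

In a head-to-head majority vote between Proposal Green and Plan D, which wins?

Plan D

Ballots ranking Proposal Green above Plan D: 4 + 5 = 9.
Ballots ranking Plan D above Proposal Green: 23 − 9 = 14.
Plan D wins the head-to-head 14–9.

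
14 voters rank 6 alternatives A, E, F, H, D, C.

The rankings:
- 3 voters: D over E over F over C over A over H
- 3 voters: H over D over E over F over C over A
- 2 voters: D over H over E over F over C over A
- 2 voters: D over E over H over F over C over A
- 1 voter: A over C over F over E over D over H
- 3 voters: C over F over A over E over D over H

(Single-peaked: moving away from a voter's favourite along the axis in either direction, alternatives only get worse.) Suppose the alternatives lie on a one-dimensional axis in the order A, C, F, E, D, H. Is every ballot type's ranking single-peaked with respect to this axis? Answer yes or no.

Axis positions: A=1, C=2, F=3, E=4, D=5, H=6.
Ballot type 1 (peak D at position 5): ranking walks positions 5-4-3-2-1-6, expanding outward from the peak — single-peaked.
Ballot type 2 (peak H at position 6): ranking walks positions 6-5-4-3-2-1, expanding outward from the peak — single-peaked.
Ballot type 3 (peak D at position 5): ranking walks positions 5-6-4-3-2-1, expanding outward from the peak — single-peaked.
Ballot type 4 (peak D at position 5): ranking walks positions 5-4-6-3-2-1, expanding outward from the peak — single-peaked.
Ballot type 5 (peak A at position 1): ranking walks positions 1-2-3-4-5-6, expanding outward from the peak — single-peaked.
Ballot type 6 (peak C at position 2): ranking walks positions 2-3-1-4-5-6, expanding outward from the peak — single-peaked.
Every ranking is single-peaked on this axis.

yes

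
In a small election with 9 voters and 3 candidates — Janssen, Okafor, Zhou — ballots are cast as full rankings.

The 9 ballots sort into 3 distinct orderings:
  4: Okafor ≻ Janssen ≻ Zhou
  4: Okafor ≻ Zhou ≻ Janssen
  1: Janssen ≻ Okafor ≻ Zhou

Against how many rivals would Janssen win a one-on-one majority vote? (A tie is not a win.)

1

Janssen against each rival (9 voters):
Janssen vs Okafor: Okafor, 8–1.
Janssen–Zhou: Janssen 5–4.
Janssen beats Zhou; loses to Okafor — 1 pairwise win.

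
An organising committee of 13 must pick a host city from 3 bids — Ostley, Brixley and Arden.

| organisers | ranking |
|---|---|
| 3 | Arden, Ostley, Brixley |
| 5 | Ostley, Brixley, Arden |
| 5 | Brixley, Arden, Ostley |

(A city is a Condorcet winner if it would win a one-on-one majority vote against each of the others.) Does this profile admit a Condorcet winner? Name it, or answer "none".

none

Pairwise majorities:
Ostley vs Brixley: Ostley is ranked higher on 3+5 = 8 ballots, Brixley on 5. Ostley wins 8–5.
Ostley vs Arden: Ostley is ranked higher on 5 ballots, Arden on 8. Arden wins 8–5.
Brixley vs Arden: Brixley preferred on 5+5 = 10 ballots; Brixley wins 10–3.
Each city drops at least one matchup (Ostley loses to Arden; Brixley loses to Ostley; Arden loses to Brixley); the cycle Ostley → Brixley → Arden → Ostley rules out a Condorcet winner.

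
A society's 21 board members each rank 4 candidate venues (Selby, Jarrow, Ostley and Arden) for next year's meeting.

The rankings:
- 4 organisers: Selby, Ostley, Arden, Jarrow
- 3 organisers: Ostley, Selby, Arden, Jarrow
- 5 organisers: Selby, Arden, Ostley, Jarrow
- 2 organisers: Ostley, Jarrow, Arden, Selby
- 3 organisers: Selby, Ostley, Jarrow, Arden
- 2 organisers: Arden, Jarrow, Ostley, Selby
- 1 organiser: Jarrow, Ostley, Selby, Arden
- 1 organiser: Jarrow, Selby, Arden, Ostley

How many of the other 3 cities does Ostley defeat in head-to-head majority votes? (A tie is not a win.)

Ostley against each rival (21 organisers):
Ostley–Selby: Selby 13–8.
Ostley vs Jarrow: Ostley wins 17–4.
Ostley–Arden: Ostley 13–8.
Ostley beats Jarrow, Arden; loses to Selby — 2 pairwise wins.

2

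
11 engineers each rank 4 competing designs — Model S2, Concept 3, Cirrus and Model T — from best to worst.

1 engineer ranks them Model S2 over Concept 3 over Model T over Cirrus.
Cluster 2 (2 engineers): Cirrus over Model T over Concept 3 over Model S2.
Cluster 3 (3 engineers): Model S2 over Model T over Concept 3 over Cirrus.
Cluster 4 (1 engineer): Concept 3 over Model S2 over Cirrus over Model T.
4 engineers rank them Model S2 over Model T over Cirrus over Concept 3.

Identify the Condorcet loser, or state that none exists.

Pairwise majorities:
Model S2 vs Concept 3: Model S2 preferred on 1+3+4 = 8 ballots; Model S2 wins 8–3.
Model S2 vs Cirrus: 1+3+1+4 = 9 for Model S2, 2 for Cirrus — Model S2 by 9–2.
Model S2–Model T: Model S2 9–2.
Concept 3 vs Cirrus: 5 to 6, Cirrus.
Concept 3–Model T: Model T 9–2.
Cirrus vs Model T: 3 to 8, Model T.
Concept 3 is beaten in every head-to-head and is the Condorcet loser.

Concept 3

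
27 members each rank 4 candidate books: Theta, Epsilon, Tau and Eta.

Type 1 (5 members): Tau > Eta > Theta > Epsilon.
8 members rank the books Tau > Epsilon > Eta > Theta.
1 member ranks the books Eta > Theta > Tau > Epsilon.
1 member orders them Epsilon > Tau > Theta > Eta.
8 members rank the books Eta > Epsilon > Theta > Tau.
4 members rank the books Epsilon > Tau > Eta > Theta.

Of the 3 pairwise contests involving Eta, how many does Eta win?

2

Eta against each rival (27 members):
Eta vs Theta: Eta, 26–1.
Eta vs Epsilon: Eta, 14–13.
Eta vs Tau: 9 to 18, Tau.
Eta beats Theta, Epsilon; loses to Tau — 2 pairwise wins.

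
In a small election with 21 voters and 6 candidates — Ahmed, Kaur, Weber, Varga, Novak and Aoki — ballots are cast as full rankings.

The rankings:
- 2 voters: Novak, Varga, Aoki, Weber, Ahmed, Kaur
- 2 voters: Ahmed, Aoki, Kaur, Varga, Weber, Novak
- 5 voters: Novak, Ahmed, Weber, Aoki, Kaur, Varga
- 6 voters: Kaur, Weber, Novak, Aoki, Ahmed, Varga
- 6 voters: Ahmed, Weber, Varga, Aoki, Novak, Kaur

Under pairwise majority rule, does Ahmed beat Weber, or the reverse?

Ballots ranking Ahmed above Weber: 2 + 5 + 6 = 13.
Ballots ranking Weber above Ahmed: 21 − 13 = 8.
Ahmed wins the head-to-head 13–8.

Ahmed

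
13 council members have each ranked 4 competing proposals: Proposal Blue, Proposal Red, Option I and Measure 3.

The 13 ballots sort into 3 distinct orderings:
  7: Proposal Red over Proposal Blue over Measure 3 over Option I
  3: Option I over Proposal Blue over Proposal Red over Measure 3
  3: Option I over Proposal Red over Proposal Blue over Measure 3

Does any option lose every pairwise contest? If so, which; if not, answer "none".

Option I

Head-to-head results (13 council members):
Proposal Blue vs Proposal Red: Proposal Red wins 10–3.
Proposal Blue vs Option I: Proposal Blue, 7–6.
Proposal Blue vs Measure 3: 13 to 0, Proposal Blue.
Proposal Red–Option I: Proposal Red 7–6.
Proposal Red vs Measure 3: Proposal Red, 13–0.
Option I vs Measure 3: Measure 3, 7–6.
Option I is beaten in every head-to-head and is the Condorcet loser.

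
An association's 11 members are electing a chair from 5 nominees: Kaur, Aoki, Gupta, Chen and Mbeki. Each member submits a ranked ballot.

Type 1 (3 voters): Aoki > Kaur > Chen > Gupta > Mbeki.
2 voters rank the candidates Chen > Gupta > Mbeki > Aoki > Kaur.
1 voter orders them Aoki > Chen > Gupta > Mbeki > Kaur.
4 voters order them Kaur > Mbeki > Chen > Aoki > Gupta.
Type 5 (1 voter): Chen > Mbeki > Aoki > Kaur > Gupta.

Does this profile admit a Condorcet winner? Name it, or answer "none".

none

Head-to-head results (11 voters):
Kaur vs Aoki: Aoki, 7–4.
Kaur vs Gupta: 3+4+1 = 8 for Kaur, 3 for Gupta — Kaur by 8–3.
Kaur vs Chen: Kaur is ranked higher on 3+4 = 7 ballots, Chen on 4. Kaur wins 7–4.
Kaur vs Mbeki: Kaur is ranked higher on 3+4 = 7 ballots, Mbeki on 4. Kaur wins 7–4.
Aoki vs Gupta: Aoki is ranked higher on 3+1+4+1 = 9 ballots, Gupta on 2. Aoki wins 9–2.
Aoki vs Chen: Aoki preferred on 3+1 = 4 ballots; Chen wins 7–4.
Aoki–Mbeki: Mbeki 7–4.
Gupta vs Chen: Chen, 11–0.
Gupta vs Mbeki: 6 to 5, Gupta.
Chen vs Mbeki: Chen wins 7–4.
No candidate is unbeaten: Kaur loses to Aoki; Aoki loses to Chen; Gupta loses to Kaur; Chen loses to Kaur; Mbeki loses to Kaur. In particular Kaur > Chen > Aoki > Kaur is a majority cycle — no Condorcet winner exists.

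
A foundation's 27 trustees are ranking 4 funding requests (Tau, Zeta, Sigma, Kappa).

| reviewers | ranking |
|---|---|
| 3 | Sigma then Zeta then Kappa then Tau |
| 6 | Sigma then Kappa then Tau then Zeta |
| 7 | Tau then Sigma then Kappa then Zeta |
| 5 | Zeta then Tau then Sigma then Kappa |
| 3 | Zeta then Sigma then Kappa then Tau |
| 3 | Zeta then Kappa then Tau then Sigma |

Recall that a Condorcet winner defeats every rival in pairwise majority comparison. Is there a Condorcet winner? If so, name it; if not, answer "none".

none

Check each pair by majority over 27 ballots:
Tau vs Zeta: 13 to 14, Zeta.
Tau vs Sigma: 15 to 12, Tau.
Tau–Kappa: Kappa 15–12.
Zeta–Sigma: Sigma 16–11.
Zeta–Kappa: Zeta 14–13.
Sigma vs Kappa: 3+6+7+5+3 = 24 for Sigma, 3 for Kappa — Sigma by 24–3.
No project is unbeaten: Tau loses to Zeta; Zeta loses to Sigma; Sigma loses to Tau; Kappa loses to Zeta. In particular Tau > Sigma > Zeta > Tau is a majority cycle — no Condorcet winner exists.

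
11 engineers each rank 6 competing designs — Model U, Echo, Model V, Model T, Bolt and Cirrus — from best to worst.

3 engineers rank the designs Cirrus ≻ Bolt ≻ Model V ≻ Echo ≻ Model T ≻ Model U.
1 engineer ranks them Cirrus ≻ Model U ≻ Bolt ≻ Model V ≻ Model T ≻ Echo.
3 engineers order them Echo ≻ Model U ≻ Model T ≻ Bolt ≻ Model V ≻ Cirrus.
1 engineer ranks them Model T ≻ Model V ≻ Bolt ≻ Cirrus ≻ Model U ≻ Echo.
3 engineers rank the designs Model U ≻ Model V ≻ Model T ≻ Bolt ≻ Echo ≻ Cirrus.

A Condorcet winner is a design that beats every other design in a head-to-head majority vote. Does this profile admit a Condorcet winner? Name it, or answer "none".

none

Pairwise majorities:
Model U vs Echo: 1+1+3 = 5 for Model U, 6 for Echo — Echo by 6–5.
Model U vs Model V: Model U wins 7–4.
Model U vs Model T: Model U is ranked higher on 1+3+3 = 7 ballots, Model T on 4. Model U wins 7–4.
Model U vs Bolt: 1+3+3 = 7 for Model U, 4 for Bolt — Model U by 7–4.
Model U vs Cirrus: Model U wins 6–5.
Echo vs Model V: Echo preferred on 3 ballots; Model V wins 8–3.
Echo–Model T: Echo 6–5.
Echo vs Bolt: Bolt wins 8–3.
Echo vs Cirrus: Echo is ranked higher on 3+3 = 6 ballots, Cirrus on 5. Echo wins 6–5.
Model V–Model T: Model V 7–4.
Model V vs Bolt: Bolt, 7–4.
Model V vs Cirrus: 7 to 4, Model V.
Model T vs Bolt: Model T preferred on 3+1+3 = 7 ballots; Model T wins 7–4.
Model T vs Cirrus: 7 to 4, Model T.
Bolt vs Cirrus: 7 to 4, Bolt.
Every design loses at least once (Model U loses to Echo; Echo loses to Model V; Model V loses to Model U; Model T loses to Model U; Bolt loses to Model U; Cirrus loses to Model U). The majority relation contains the cycle Model U > Model V > Echo > Model U, so there is no Condorcet winner.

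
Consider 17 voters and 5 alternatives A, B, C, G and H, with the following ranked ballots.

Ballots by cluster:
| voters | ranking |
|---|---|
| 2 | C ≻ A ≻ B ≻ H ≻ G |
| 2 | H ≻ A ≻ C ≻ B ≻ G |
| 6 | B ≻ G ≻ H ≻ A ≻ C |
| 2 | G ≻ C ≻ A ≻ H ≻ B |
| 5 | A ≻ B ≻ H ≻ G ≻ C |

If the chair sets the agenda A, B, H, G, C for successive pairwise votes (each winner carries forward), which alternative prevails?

Round 1: A vs B — 11–6, A advances.
Round 2: A vs H — 9–8, A advances.
Round 3: A vs G — 9–8, A advances.
Round 4: A vs C — 13–4, A advances.
The agenda winner is A.

A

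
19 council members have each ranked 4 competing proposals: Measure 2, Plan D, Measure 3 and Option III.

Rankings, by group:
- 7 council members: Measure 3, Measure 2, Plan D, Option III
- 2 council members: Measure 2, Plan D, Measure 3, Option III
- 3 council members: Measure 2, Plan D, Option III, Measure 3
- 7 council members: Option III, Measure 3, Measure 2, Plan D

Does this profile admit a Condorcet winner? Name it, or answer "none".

none

Head-to-head results (19 council members):
Measure 2 vs Plan D: Measure 2 wins 19–0.
Measure 2 vs Measure 3: 2+3 = 5 for Measure 2, 14 for Measure 3 — Measure 3 by 14–5.
Measure 2 vs Option III: 7+2+3 = 12 for Measure 2, 7 for Option III — Measure 2 by 12–7.
Plan D vs Measure 3: Measure 3, 14–5.
Plan D vs Option III: Plan D wins 12–7.
Measure 3 vs Option III: Measure 3 is ranked higher on 7+2 = 9 ballots, Option III on 10. Option III wins 10–9.
Each option drops at least one matchup (Measure 2 loses to Measure 3; Plan D loses to Measure 2; Measure 3 loses to Option III; Option III loses to Measure 2); the cycle Measure 2 beats Option III beats Measure 3 beats Measure 2 rules out a Condorcet winner.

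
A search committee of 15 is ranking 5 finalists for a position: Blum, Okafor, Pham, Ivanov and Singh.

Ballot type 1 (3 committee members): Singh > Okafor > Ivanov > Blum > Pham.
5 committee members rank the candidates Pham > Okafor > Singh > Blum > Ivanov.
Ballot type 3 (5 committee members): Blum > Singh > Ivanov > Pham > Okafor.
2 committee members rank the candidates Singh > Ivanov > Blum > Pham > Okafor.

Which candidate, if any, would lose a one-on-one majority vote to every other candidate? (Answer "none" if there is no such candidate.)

Pairwise majorities:
Blum vs Okafor: 5+2 = 7 for Blum, 8 for Okafor — Okafor by 8–7.
Blum vs Pham: Blum wins 10–5.
Blum vs Ivanov: Blum, 10–5.
Blum–Singh: Singh 10–5.
Okafor vs Pham: Pham wins 12–3.
Okafor vs Ivanov: Okafor, 8–7.
Okafor vs Singh: 5 to 10, Singh.
Pham–Ivanov: Ivanov 10–5.
Pham vs Singh: Pham is ranked higher on 5 ballots, Singh on 10. Singh wins 10–5.
Ivanov–Singh: Singh 15–0.
Each candidate has at least one pairwise win (Blum beats Pham; Okafor beats Blum; Pham beats Okafor; Ivanov beats Pham; Singh beats Blum) — no Condorcet loser.

none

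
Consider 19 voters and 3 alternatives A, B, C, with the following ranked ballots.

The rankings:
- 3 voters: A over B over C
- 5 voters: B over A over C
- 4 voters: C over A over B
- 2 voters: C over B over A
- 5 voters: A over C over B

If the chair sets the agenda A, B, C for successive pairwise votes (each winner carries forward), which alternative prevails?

Round 1: A vs B — 12–7, A advances.
Round 2: A vs C — 13–6, A advances.
The agenda winner is A.

A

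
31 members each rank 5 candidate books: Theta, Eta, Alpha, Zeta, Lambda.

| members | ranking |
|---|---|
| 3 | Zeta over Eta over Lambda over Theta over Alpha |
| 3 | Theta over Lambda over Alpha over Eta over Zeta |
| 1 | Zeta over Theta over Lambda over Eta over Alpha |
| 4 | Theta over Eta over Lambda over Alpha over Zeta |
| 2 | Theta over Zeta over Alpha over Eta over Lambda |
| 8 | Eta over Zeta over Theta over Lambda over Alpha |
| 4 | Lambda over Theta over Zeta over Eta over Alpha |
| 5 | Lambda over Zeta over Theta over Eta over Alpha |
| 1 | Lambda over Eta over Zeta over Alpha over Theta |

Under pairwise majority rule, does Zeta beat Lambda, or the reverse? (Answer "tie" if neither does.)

Ballots ranking Zeta above Lambda: 3 + 1 + 2 + 8 = 14.
Ballots ranking Lambda above Zeta: 31 − 14 = 17.
Lambda wins the head-to-head 17–14.

Lambda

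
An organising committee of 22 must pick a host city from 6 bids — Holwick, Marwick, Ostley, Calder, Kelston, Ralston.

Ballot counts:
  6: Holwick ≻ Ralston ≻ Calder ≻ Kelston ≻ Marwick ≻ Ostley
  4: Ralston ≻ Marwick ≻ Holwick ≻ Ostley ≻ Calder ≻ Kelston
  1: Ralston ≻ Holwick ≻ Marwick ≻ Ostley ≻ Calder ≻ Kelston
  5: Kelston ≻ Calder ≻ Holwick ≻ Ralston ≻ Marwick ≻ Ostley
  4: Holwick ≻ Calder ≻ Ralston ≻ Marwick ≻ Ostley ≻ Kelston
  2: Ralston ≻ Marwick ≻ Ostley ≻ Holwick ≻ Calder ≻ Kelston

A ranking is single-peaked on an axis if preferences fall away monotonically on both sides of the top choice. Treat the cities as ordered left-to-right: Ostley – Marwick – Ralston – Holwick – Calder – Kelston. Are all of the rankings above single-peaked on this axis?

yes

Axis positions: Ostley=1, Marwick=2, Ralston=3, Holwick=4, Calder=5, Kelston=6.
Ballot type 1 (peak Holwick at position 4): ranking walks positions 4-3-5-6-2-1, expanding outward from the peak — single-peaked.
Ballot type 2 (peak Ralston at position 3): ranking walks positions 3-2-4-1-5-6, expanding outward from the peak — single-peaked.
Ballot type 3 (peak Ralston at position 3): ranking walks positions 3-4-2-1-5-6, expanding outward from the peak — single-peaked.
Ballot type 4 (peak Kelston at position 6): ranking walks positions 6-5-4-3-2-1, expanding outward from the peak — single-peaked.
Ballot type 5 (peak Holwick at position 4): ranking walks positions 4-5-3-2-1-6, expanding outward from the peak — single-peaked.
Ballot type 6 (peak Ralston at position 3): ranking walks positions 3-2-1-4-5-6, expanding outward from the peak — single-peaked.
Every ranking is single-peaked on this axis.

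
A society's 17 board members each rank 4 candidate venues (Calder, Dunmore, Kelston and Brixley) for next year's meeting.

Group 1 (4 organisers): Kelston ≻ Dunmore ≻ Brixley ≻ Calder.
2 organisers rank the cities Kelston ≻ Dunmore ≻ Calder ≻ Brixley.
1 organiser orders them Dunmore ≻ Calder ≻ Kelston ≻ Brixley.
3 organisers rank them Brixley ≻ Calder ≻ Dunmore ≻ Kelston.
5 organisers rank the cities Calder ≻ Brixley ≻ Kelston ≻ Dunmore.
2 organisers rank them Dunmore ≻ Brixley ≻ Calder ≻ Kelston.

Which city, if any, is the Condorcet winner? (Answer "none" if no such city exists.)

none

Check each pair by majority over 17 ballots:
Calder–Dunmore: Dunmore 9–8.
Calder vs Kelston: Calder, 11–6.
Calder vs Brixley: Brixley, 9–8.
Dunmore vs Kelston: Kelston, 11–6.
Dunmore vs Brixley: Dunmore, 9–8.
Kelston vs Brixley: Brixley wins 10–7.
Each city drops at least one matchup (Calder loses to Dunmore; Dunmore loses to Kelston; Kelston loses to Calder; Brixley loses to Dunmore); the cycle Calder beats Kelston beats Dunmore beats Calder rules out a Condorcet winner.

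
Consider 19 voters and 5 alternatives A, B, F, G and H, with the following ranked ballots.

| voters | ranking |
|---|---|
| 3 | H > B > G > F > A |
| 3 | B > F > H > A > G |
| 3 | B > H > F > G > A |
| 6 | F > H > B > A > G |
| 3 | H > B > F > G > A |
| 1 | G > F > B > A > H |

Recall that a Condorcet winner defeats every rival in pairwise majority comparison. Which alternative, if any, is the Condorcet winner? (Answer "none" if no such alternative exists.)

Check each pair by majority over 19 ballots:
A vs B: B, 19–0.
A–F: F 19–0.
A vs G: G, 10–9.
A–H: H 18–1.
B–F: B 12–7.
B vs G: B, 18–1.
B vs H: H, 12–7.
F vs G: F wins 15–4.
F vs H: F, 10–9.
G vs H: H wins 18–1.
No alternative is unbeaten: A loses to B; B loses to H; F loses to B; G loses to B; H loses to F. In particular B beats F beats H beats B is a majority cycle — no Condorcet winner exists.

none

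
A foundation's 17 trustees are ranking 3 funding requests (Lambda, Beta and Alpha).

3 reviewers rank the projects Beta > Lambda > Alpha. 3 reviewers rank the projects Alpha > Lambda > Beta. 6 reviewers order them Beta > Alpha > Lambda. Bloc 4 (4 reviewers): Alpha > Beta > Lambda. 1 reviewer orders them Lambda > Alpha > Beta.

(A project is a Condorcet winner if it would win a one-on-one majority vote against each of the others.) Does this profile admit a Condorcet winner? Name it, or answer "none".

Head-to-head results (17 reviewers):
Lambda vs Beta: Beta wins 13–4.
Lambda vs Alpha: Alpha wins 13–4.
Beta–Alpha: Beta 9–8.
Beta defeats every rival head-to-head and is the Condorcet winner.

Beta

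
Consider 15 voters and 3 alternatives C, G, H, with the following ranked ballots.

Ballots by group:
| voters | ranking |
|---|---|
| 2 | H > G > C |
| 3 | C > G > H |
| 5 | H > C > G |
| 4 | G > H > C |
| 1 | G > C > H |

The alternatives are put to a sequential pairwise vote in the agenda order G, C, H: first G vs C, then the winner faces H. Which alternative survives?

Round 1: G vs C — 7–8, C advances.
Round 2: C vs H — 4–11, H advances.
H survives the agenda.

H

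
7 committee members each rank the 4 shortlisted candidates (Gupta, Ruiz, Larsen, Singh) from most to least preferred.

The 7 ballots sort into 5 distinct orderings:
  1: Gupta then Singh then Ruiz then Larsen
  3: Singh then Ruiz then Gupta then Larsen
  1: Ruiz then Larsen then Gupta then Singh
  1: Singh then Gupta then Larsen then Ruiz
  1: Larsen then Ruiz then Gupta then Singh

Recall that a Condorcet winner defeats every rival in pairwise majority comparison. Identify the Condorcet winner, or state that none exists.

Head-to-head results (7 committee members):
Gupta–Ruiz: Ruiz 5–2.
Gupta vs Larsen: Gupta, 5–2.
Gupta vs Singh: Singh wins 4–3.
Ruiz–Larsen: Ruiz 5–2.
Ruiz–Singh: Singh 5–2.
Larsen vs Singh: Singh, 5–2.
Singh beats each of Gupta, Ruiz, Larsen — Singh is the Condorcet winner.

Singh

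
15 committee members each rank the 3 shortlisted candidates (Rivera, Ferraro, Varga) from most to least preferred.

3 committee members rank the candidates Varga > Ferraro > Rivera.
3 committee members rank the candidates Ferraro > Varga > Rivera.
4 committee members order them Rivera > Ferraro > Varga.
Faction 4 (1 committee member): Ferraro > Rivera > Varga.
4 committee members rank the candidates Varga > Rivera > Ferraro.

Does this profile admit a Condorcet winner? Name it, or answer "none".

Check each pair by majority over 15 ballots:
Rivera vs Ferraro: 4+4 = 8 for Rivera, 7 for Ferraro — Rivera by 8–7.
Rivera vs Varga: 5 to 10, Varga.
Ferraro vs Varga: Ferraro is ranked higher on 3+4+1 = 8 ballots, Varga on 7. Ferraro wins 8–7.
Every candidate loses at least once (Rivera loses to Varga; Ferraro loses to Rivera; Varga loses to Ferraro). The majority relation contains the cycle Rivera > Ferraro > Varga > Rivera, so there is no Condorcet winner.

none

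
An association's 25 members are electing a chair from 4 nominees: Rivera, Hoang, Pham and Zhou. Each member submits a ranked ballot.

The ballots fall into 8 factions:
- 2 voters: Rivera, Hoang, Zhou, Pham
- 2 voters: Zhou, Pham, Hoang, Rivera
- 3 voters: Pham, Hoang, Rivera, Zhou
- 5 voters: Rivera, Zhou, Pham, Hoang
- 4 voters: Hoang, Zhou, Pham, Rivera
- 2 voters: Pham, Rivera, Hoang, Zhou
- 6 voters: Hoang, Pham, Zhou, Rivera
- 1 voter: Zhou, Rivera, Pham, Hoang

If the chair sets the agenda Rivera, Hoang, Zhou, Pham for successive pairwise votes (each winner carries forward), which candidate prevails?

Pham

Round 1: Rivera vs Hoang — 10–15, Hoang advances.
Round 2: Hoang vs Zhou — 17–8, Hoang advances.
Round 3: Hoang vs Pham — 12–13, Pham advances.
Pham survives the agenda.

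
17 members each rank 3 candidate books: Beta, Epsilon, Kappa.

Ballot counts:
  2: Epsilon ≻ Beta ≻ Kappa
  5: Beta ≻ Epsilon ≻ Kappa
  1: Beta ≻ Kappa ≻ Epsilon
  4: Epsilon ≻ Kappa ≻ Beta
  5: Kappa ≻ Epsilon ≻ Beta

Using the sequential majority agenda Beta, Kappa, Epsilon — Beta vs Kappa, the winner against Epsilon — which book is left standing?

Round 1: Beta vs Kappa — 8–9, Kappa advances.
Round 2: Kappa vs Epsilon — 6–11, Epsilon advances.
Epsilon survives the agenda.

Epsilon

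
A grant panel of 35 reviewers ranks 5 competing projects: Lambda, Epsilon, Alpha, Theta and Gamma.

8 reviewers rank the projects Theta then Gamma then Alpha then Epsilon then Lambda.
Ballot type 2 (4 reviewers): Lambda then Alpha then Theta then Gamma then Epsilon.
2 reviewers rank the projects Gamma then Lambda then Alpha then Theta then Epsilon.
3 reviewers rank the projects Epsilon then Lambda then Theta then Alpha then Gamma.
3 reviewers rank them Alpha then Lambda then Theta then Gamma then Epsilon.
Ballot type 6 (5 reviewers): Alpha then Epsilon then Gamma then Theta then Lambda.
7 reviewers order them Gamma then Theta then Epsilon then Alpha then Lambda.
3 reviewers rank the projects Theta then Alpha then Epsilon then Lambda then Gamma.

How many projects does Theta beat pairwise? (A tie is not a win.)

4

Theta against each rival (35 reviewers):
Theta vs Lambda: Theta preferred on 8+5+7+3 = 23 ballots; Theta wins 23–12.
Theta–Epsilon: Theta 27–8.
Theta vs Alpha: 21 to 14, Theta.
Theta vs Gamma: Theta wins 21–14.
Theta beats Lambda, Epsilon, Alpha, Gamma — 4 pairwise wins.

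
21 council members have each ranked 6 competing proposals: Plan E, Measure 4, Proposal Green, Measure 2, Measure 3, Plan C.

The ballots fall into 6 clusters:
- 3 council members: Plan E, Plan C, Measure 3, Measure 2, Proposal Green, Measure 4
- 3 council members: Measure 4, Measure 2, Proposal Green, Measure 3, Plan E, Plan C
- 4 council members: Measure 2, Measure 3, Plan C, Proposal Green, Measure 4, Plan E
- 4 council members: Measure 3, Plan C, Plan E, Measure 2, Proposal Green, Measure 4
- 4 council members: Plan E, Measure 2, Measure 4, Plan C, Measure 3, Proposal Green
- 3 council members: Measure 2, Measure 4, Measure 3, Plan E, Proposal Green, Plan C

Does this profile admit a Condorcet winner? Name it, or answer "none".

none

Check each pair by majority over 21 ballots:
Plan E–Measure 4: Plan E 11–10.
Plan E–Proposal Green: Plan E 14–7.
Plan E vs Measure 2: 3+4+4 = 11 for Plan E, 10 for Measure 2 — Plan E by 11–10.
Plan E vs Measure 3: Measure 3, 14–7.
Plan E vs Plan C: Plan E is ranked higher on 3+3+4+3 = 13 ballots, Plan C on 8. Plan E wins 13–8.
Measure 4 vs Proposal Green: 3+4+3 = 10 for Measure 4, 11 for Proposal Green — Proposal Green by 11–10.
Measure 4–Measure 2: Measure 2 18–3.
Measure 4 vs Measure 3: 10 to 11, Measure 3.
Measure 4 vs Plan C: Measure 4 preferred on 3+4+3 = 10 ballots; Plan C wins 11–10.
Proposal Green vs Measure 2: Measure 2 wins 21–0.
Proposal Green vs Measure 3: 3 for Proposal Green, 18 for Measure 3 — Measure 3 by 18–3.
Proposal Green vs Plan C: Plan C, 15–6.
Measure 2 vs Measure 3: Measure 2 preferred on 3+4+4+3 = 14 ballots; Measure 2 wins 14–7.
Measure 2 vs Plan C: Measure 2 preferred on 3+4+4+3 = 14 ballots; Measure 2 wins 14–7.
Measure 3–Plan C: Measure 3 14–7.
Every option loses at least once (Plan E loses to Measure 3; Measure 4 loses to Plan E; Proposal Green loses to Plan E; Measure 2 loses to Plan E; Measure 3 loses to Measure 2; Plan C loses to Plan E). The majority relation contains the cycle Plan E beats Measure 2 beats Measure 3 beats Plan E, so there is no Condorcet winner.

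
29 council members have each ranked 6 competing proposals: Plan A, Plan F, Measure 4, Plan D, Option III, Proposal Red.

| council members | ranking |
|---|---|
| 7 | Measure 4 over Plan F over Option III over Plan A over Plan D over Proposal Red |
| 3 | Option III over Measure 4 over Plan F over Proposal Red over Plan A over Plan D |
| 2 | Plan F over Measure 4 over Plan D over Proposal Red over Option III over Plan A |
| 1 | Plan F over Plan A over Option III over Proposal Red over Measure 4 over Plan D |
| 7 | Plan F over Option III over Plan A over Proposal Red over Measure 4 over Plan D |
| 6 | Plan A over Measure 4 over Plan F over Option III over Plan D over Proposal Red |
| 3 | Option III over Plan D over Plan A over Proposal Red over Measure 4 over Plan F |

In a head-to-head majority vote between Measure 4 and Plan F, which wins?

Ballots ranking Measure 4 above Plan F: 7 + 3 + 6 + 3 = 19.
Ballots ranking Plan F above Measure 4: 29 − 19 = 10.
Measure 4 wins the head-to-head 19–10.

Measure 4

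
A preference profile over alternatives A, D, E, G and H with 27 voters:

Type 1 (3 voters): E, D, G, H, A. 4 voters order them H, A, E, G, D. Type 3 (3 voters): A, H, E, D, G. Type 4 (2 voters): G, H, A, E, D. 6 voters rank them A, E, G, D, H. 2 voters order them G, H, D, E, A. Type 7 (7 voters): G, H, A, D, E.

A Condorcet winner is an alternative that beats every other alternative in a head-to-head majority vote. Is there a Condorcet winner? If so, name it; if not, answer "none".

none

Head-to-head results (27 voters):
A vs D: A, 22–5.
A vs E: A is ranked higher on 4+3+2+6+7 = 22 ballots, E on 5. A wins 22–5.
A vs G: 4+3+6 = 13 for A, 14 for G — G by 14–13.
A vs H: A preferred on 3+6 = 9 ballots; H wins 18–9.
D–E: E 18–9.
D vs G: 6 to 21, G.
D vs H: 9 to 18, H.
E vs G: 16 to 11, E.
E vs H: 9 to 18, H.
G vs H: G is ranked higher on 3+2+6+2+7 = 20 ballots, H on 7. G wins 20–7.
No alternative is unbeaten: A loses to G; D loses to A; E loses to A; G loses to E; H loses to G. In particular A beats E beats G beats A is a majority cycle — no Condorcet winner exists.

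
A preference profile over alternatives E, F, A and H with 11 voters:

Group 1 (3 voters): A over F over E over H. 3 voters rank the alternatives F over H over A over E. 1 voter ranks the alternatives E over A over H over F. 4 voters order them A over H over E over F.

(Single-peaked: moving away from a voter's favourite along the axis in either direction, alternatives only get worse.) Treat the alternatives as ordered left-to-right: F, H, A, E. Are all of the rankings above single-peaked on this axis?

no

Axis positions: F=1, H=2, A=3, E=4.
Group 1: ranking walks positions 3-1-4-2; F is ranked above H even though H lies between F and the peak A on the axis — preferences dip and rise again. Not single-peaked.
Group 2 (peak F at position 1): ranking walks positions 1-2-3-4, expanding outward from the peak — single-peaked.
Group 3 (peak E at position 4): ranking walks positions 4-3-2-1, expanding outward from the peak — single-peaked.
Group 4 (peak A at position 3): ranking walks positions 3-2-4-1, expanding outward from the peak — single-peaked.
Group 1 violates single-peakedness, so the profile is not single-peaked on this axis.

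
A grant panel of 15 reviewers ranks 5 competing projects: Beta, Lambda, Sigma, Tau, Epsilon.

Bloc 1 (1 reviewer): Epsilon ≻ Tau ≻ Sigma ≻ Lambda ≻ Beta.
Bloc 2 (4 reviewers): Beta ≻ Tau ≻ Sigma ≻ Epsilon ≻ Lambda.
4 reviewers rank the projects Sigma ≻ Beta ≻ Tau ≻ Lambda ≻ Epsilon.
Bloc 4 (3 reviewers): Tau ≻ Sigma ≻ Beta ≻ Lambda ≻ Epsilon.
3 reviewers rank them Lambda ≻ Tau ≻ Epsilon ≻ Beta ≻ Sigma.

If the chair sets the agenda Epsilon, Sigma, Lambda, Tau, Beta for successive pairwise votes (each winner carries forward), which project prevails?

Round 1: Epsilon vs Sigma — 4–11, Sigma advances.
Round 2: Sigma vs Lambda — 12–3, Sigma advances.
Round 3: Sigma vs Tau — 4–11, Tau advances.
Round 4: Tau vs Beta — 7–8, Beta advances.
Beta survives the agenda.

Beta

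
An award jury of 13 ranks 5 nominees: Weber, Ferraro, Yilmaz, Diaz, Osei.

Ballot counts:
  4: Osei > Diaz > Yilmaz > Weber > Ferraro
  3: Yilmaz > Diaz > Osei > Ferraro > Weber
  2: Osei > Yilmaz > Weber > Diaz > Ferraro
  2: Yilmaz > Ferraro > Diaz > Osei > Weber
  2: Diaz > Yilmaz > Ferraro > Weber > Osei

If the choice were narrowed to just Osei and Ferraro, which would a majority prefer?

Ballots ranking Osei above Ferraro: 4 + 3 + 2 = 9.
Ballots ranking Ferraro above Osei: 13 − 9 = 4.
Osei wins the head-to-head 9–4.

Osei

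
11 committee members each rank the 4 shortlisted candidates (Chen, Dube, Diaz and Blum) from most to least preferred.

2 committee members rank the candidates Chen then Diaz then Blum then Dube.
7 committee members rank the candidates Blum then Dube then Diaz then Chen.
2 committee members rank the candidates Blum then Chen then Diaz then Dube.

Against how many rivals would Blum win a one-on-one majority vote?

3

Blum against each rival (11 committee members):
Blum vs Chen: 9 to 2, Blum.
Blum vs Dube: Blum is ranked higher on 2+7+2 = 11 ballots, Dube on 0. Blum wins 11–0.
Blum–Diaz: Blum 9–2.
Blum beats Chen, Dube, Diaz — 3 pairwise wins.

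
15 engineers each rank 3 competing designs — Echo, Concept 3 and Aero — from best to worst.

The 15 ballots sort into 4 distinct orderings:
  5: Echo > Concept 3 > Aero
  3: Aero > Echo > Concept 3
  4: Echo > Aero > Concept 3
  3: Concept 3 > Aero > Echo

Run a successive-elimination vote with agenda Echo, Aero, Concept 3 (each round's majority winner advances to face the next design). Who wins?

Round 1: Echo vs Aero — 9–6, Echo advances.
Round 2: Echo vs Concept 3 — 12–3, Echo advances.
The agenda winner is Echo.

Echo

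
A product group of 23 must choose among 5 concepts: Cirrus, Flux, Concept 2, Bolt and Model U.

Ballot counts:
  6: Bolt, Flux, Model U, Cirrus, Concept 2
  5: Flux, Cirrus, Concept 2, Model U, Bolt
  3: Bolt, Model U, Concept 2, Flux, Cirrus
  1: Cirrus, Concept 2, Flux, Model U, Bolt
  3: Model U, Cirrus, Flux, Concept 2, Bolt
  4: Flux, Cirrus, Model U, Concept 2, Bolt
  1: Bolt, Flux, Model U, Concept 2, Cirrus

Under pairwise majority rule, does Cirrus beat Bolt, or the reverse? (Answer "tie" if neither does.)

Ballots ranking Cirrus above Bolt: 5 + 1 + 3 + 4 = 13.
Ballots ranking Bolt above Cirrus: 23 − 13 = 10.
Cirrus wins the head-to-head 13–10.

Cirrus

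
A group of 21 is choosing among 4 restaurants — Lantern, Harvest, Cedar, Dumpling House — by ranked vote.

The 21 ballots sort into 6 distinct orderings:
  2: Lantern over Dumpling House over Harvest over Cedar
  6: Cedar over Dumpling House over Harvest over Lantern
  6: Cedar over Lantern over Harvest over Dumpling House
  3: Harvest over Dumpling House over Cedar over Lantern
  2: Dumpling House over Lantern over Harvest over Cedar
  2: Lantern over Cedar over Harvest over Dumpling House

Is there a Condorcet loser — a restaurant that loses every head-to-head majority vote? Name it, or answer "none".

Pairwise majorities:
Lantern vs Harvest: 12 to 9, Lantern.
Lantern vs Cedar: 2+2+2 = 6 for Lantern, 15 for Cedar — Cedar by 15–6.
Lantern vs Dumpling House: 10 to 11, Dumpling House.
Harvest vs Cedar: Cedar wins 14–7.
Harvest vs Dumpling House: Harvest, 11–10.
Cedar vs Dumpling House: 14 to 7, Cedar.
No restaurant is winless: Lantern beats Harvest; Harvest beats Dumpling House; Cedar beats Lantern; Dumpling House beats Lantern. There is no Condorcet loser.

none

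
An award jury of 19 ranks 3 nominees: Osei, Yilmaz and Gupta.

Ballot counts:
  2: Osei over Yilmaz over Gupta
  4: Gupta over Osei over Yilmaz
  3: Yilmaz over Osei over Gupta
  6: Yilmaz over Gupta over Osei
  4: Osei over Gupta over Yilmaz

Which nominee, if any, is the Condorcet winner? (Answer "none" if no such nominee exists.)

none

Pairwise majorities:
Osei vs Yilmaz: 10 to 9, Osei.
Osei vs Gupta: Osei preferred on 2+3+4 = 9 ballots; Gupta wins 10–9.
Yilmaz vs Gupta: Yilmaz preferred on 2+3+6 = 11 ballots; Yilmaz wins 11–8.
Each nominee drops at least one matchup (Osei loses to Gupta; Yilmaz loses to Osei; Gupta loses to Yilmaz); the cycle Osei → Yilmaz → Gupta → Osei rules out a Condorcet winner.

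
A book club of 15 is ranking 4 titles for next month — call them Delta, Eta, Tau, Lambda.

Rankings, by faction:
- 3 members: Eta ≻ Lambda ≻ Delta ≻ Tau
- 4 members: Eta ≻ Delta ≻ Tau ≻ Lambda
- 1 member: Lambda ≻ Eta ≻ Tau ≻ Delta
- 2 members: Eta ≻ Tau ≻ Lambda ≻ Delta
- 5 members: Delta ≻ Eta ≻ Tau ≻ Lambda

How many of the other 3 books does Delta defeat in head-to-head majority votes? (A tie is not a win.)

Delta against each rival (15 members):
Delta vs Eta: Delta preferred on 5 ballots; Eta wins 10–5.
Delta vs Tau: 12 to 3, Delta.
Delta vs Lambda: Delta is ranked higher on 4+5 = 9 ballots, Lambda on 6. Delta wins 9–6.
Delta beats Tau, Lambda; loses to Eta — 2 pairwise wins.

2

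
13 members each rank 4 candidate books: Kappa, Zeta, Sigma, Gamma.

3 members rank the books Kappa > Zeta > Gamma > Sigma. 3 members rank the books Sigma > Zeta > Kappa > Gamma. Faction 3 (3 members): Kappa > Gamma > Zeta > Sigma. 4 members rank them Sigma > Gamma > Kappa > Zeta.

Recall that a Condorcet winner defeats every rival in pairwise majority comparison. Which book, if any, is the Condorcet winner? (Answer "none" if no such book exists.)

Sigma

Pairwise majorities:
Kappa vs Zeta: Kappa wins 10–3.
Kappa vs Sigma: Sigma, 7–6.
Kappa vs Gamma: Kappa wins 9–4.
Zeta–Sigma: Sigma 7–6.
Zeta vs Gamma: Gamma wins 7–6.
Sigma–Gamma: Sigma 7–6.
Only Sigma has no losses; Sigma is the Condorcet winner.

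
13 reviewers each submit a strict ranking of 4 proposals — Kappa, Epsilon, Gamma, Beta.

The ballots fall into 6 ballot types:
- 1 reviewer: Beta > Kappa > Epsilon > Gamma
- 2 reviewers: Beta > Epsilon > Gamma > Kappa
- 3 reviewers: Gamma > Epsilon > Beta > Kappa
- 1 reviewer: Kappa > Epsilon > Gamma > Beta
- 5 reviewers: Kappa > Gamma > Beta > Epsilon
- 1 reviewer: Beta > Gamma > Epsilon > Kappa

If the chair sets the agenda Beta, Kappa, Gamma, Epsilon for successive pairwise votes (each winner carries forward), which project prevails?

Gamma

Round 1: Beta vs Kappa — 7–6, Beta advances.
Round 2: Beta vs Gamma — 4–9, Gamma advances.
Round 3: Gamma vs Epsilon — 9–4, Gamma advances.
Gamma survives the agenda.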